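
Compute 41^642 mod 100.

Successive squares of 41 mod 100: 41^1≡41, 41^2≡81, 41^4≡61, 41^8≡21, 41^16≡41, 41^32≡81, 41^64≡61, 41^128≡21, 41^256≡41, 41^512≡81.
642 = 2 + 128 + 512, so 41^642 ≡ 81·21·81 ≡ 81 (mod 100).

81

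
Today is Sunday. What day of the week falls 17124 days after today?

17124 = 2446·7 + 2, so 17124 mod 7 = 2.
Sunday + 2 days → Tuesday.

Tuesday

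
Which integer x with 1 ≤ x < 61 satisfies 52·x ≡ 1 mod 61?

27

52·27 = 1404 = 23·61 + 1, so 52⁻¹ ≡ 27 (mod 61).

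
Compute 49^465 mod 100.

49

Successive squares of 49 mod 100: 49^1≡49, 49^2≡1, 49^4≡1, 49^8≡1, 49^16≡1, 49^32≡1, 49^64≡1, 49^128≡1, 49^256≡1.
Since 465 = 1 + 16 + 64 + 128 + 256 in binary, 49^465 ≡ 49·1·1·1·1 ≡ 49 (mod 100).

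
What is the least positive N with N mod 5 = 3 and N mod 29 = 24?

53

x ≡ 3 (mod 5) gives x ∈ {3, 8, 13, 18, 23, 28, 33, 38, …}.
The first of these with x mod 29 = 24 is 53.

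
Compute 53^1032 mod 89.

By repeated squaring mod 89: 53^1≡53, 53^2≡50, 53^4≡8, 53^8≡64, 53^16≡2, 53^32≡4, 53^64≡16, 53^128≡78, 53^256≡32, 53^512≡45, 53^1024≡67.
Since 1032 = 8 + 1024 in binary, 53^1032 ≡ 64·67 ≡ 16 (mod 89).

16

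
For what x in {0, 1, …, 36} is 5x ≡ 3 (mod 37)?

8

The inverse of 5 mod 37 is 15 (since 5·15 = 75 ≡ 1).
Multiplying both sides by 15: x ≡ 15·3 = 45 ≡ 8 (mod 37).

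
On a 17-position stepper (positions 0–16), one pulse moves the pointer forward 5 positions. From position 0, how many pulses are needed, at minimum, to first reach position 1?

7

5·7 = 35 = 2·17 + 1, so 5⁻¹ ≡ 7 (mod 17).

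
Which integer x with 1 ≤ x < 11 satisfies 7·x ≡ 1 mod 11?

7·8 = 56 = 5·11 + 1, so 7⁻¹ ≡ 8 (mod 11).

8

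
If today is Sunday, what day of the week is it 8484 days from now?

8484 = 1212·7 + 0, so 8484 mod 7 = 0.
Sunday + 0 days → Sunday.

Sunday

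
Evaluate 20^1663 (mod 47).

Successive squares of 20 mod 47: 20^1≡20, 20^2≡24, 20^4≡12, 20^8≡3, 20^16≡9, 20^32≡34, 20^64≡28, 20^128≡32, 20^256≡37, 20^512≡6, 20^1024≡36.
1663 = 1 + 2 + 4 + 8 + 16 + 32 + 64 + 512 + 1024, so 20^1663 ≡ 20·24·12·3·9·34·28·6·36 ≡ 26 (mod 47).

26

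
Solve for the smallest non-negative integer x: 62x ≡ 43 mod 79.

The inverse of 62 mod 79 is 65 (since 62·65 = 4030 ≡ 1).
Multiplying both sides by 65: x ≡ 65·43 = 2795 ≡ 30 (mod 79).
Check: 62·30 = 1860 = 23·79 + 43.

30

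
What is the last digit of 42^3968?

Powers of 2 mod 10 repeat with period 4: 2, 4, 8, 6.
3968 mod 4 = 0, so the last digit matches 2^4 = 6.

6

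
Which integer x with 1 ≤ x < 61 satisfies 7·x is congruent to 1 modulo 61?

35

61 = 8·7 + 5
7 = 1·5 + 2
5 = 2·2 + 1
2 = 2·1 + 0
Back-substituting gives 7·35 ≡ 1 (mod 61).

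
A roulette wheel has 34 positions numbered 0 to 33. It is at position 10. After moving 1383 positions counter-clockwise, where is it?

Dividing 1383 by 34 gives quotient 40 and remainder 23.
(10 − 23) mod 34 = 21.

21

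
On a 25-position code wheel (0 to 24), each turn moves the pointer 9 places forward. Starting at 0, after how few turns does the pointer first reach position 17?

The inverse of 9 mod 25 is 14 (since 9·14 = 126 ≡ 1).
Multiplying both sides by 14: x ≡ 14·17 = 238 ≡ 13 (mod 25).

13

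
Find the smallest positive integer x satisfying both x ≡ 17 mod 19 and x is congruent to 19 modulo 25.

169

Since 25·16 ≡ 1 (mod 19), take x = 19 + 25·((17−19)·16 mod 19) = 19 + 25·6 = 169.
Check: 169 mod 19 = 17, 169 mod 25 = 19.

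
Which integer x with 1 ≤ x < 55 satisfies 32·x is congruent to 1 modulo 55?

32·43 = 1376 = 25·55 + 1, so 32⁻¹ ≡ 43 (mod 55).

43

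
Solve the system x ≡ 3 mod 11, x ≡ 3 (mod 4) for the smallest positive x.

3

Since 4·3 ≡ 1 (mod 11), take x = 3 + 4·((3−3)·3 mod 11) = 3 + 4·0 = 3.
Check: 3 mod 11 = 3, 3 mod 4 = 3.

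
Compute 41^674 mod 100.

By repeated squaring mod 100: 41^1≡41, 41^2≡81, 41^4≡61, 41^8≡21, 41^16≡41, 41^32≡81, 41^64≡61, 41^128≡21, 41^256≡41, 41^512≡81.
Since 674 = 2 + 32 + 128 + 512 in binary, 41^674 ≡ 81·81·21·81 ≡ 61 (mod 100).

61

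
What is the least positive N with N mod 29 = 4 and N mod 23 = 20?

526

x ≡ 20 (mod 23) gives x ∈ {20, 43, 66, 89, 112, 135, 158, 181, …}.
The first of these with x mod 29 = 4 is 526.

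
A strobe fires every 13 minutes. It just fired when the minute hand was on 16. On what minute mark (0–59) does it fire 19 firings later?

19·13 = 247.
247 − 4·60 = 7, so 247 ≡ 7 (mod 60).
(16 + 7) mod 60 = 23.

23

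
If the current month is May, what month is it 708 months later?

708 − 59·12 = 0, so 708 ≡ 0 (mod 12).
May + 0 months → May.

May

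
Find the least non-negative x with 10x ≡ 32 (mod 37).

18

10⁻¹ ≡ 26 (mod 37) because 10·26 = 260 = 7·37 + 1.
So x ≡ 26·32 = 832 ≡ 18 (mod 37).
Check: 10·18 = 180 = 4·37 + 32.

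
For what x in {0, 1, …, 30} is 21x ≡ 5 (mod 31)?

21⁻¹ ≡ 3 (mod 31) because 21·3 = 63 = 2·31 + 1.
So x ≡ 3·5 = 15 ≡ 15 (mod 31).

15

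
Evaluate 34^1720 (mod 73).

Square-and-reduce mod 73: 34^1≡34, 34^2≡61, 34^4≡71, 34^8≡4, 34^16≡16, 34^32≡37, 34^64≡55, 34^128≡32, 34^256≡2, 34^512≡4, 34^1024≡16.
Since 1720 = 8 + 16 + 32 + 128 + 512 + 1024 in binary, 34^1720 ≡ 4·16·37·32·4·16 ≡ 55 (mod 73).

55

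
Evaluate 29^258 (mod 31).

8

Successive squares of 29 mod 31: 29^1≡29, 29^2≡4, 29^4≡16, 29^8≡8, 29^16≡2, 29^32≡4, 29^64≡16, 29^128≡8, 29^256≡2.
Since 258 = 2 + 256 in binary, 29^258 ≡ 4·2 ≡ 8 (mod 31).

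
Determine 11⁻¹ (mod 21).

2

21 = 1·11 + 10
11 = 1·10 + 1
10 = 10·1 + 0
Back-substituting gives 11·2 ≡ 1 (mod 21).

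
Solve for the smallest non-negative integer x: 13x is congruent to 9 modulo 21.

The inverse of 13 mod 21 is 13 (since 13·13 = 169 ≡ 1).
So x ≡ 13·9 = 117 ≡ 12 (mod 21).

12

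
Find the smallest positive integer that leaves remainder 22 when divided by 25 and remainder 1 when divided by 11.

x ≡ 1 (mod 11) gives x ∈ {1, 12, 23, 34, 45, 56, 67, 78, …}.
The first of these with x mod 25 = 22 is 122.

122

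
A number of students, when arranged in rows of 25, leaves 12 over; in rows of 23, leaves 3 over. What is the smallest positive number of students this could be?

187

Since 23·12 ≡ 1 (mod 25), take x = 3 + 23·((12−3)·12 mod 25) = 3 + 23·8 = 187.
Check: 187 mod 25 = 12, 187 mod 23 = 3.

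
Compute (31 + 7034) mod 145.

105

Dividing 7034 by 145 gives quotient 48 and remainder 74.
(31 + 74) mod 145 = 105.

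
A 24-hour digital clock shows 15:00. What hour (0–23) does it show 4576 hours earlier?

23

4576 mod 24 = 16 (since 190·24 = 4560).
(15 − 16) mod 24 = 23.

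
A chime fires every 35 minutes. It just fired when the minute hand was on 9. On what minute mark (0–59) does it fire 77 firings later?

4

77·35 = 2695.
2695 − 44·60 = 55, so 2695 ≡ 55 (mod 60).
(9 + 55) mod 60 = 4.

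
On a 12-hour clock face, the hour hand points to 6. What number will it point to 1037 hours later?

1037 mod 12 = 5 (since 86·12 = 1032).
6 + 5 → 11 on a 12-hour dial.

11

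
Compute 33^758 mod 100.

Successive squares of 33 mod 100: 33^1≡33, 33^2≡89, 33^4≡21, 33^8≡41, 33^16≡81, 33^32≡61, 33^64≡21, 33^128≡41, 33^256≡81, 33^512≡61.
Since 758 = 2 + 4 + 16 + 32 + 64 + 128 + 512 in binary, 33^758 ≡ 89·21·81·61·21·41·61 ≡ 9 (mod 100).

9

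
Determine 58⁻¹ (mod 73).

73 = 1·58 + 15
58 = 3·15 + 13
15 = 1·13 + 2
13 = 6·2 + 1
2 = 2·1 + 0
Back-substituting gives 58·34 ≡ 1 (mod 73).

34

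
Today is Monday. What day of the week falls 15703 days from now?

15703 mod 7 = 2 (since 2243·7 = 15701).
Monday + 2 days → Wednesday.

Wednesday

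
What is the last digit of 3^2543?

Last digits of 3^n: 3, 9, 7, 1 (period 4).
2543 leaves remainder 3 on division by 4, so 3^2543 ends in 7.

7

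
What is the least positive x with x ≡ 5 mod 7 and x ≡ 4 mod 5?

19

x ≡ 4 (mod 5) gives x ∈ {4, 9, 14, 19}.
The first of these with x mod 7 = 5 is 19.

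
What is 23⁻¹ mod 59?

59 = 2·23 + 13
23 = 1·13 + 10
13 = 1·10 + 3
10 = 3·3 + 1
3 = 3·1 + 0
Back-substituting gives 23·18 ≡ 1 (mod 59).

18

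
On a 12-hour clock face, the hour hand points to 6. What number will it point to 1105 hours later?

1105 = 92·12 + 1, so 1105 mod 12 = 1.
6 + 1 → 7 on a 12-hour dial.

7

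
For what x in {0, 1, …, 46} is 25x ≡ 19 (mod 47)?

44

The inverse of 25 mod 47 is 32 (since 25·32 = 800 ≡ 1).
Multiplying both sides by 32: x ≡ 32·19 = 608 ≡ 44 (mod 47).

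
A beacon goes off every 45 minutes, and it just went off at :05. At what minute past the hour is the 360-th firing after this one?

5

360·45 = 16200.
16200 = 270·60 + 0, so 16200 mod 60 = 0.
(5 + 0) mod 60 = 5.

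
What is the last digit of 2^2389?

2

Last digits of 2^n: 2, 4, 8, 6 (period 4).
2389 leaves remainder 1 on division by 4, so 2^2389 ends in 2.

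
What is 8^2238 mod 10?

Last digits of 8^n: 8, 4, 2, 6 (period 4).
2238 leaves remainder 2 on division by 4, so 8^2238 ends in 4.

4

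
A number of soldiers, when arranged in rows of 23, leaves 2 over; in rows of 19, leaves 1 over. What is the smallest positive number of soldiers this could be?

324

x ≡ 1 (mod 19) gives x ∈ {1, 20, 39, 58, 77, 96, 115, 134, …}.
The first of these with x mod 23 = 2 is 324.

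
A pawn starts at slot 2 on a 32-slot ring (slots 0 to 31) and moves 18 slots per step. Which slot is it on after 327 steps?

0

327·18 = 5886.
5886 = 183·32 + 30, so 5886 mod 32 = 30.
(2 + 30) mod 32 = 0.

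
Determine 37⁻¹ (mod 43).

7

43 = 1·37 + 6
37 = 6·6 + 1
6 = 6·1 + 0
Back-substituting gives 37·7 ≡ 1 (mod 43).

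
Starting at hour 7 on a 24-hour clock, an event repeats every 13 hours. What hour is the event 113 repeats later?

113·13 = 1469.
Dividing 1469 by 24 gives quotient 61 and remainder 5.
(7 + 5) mod 24 = 12.

12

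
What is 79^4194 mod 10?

Powers of 9 mod 10 repeat with period 2: 9, 1.
4194 mod 2 = 0, so the last digit matches 9^2 = 1.

1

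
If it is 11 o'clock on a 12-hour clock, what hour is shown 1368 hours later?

11

1368 mod 12 = 0 (since 114·12 = 1368).
11 + 0 → 11 on a 12-hour dial.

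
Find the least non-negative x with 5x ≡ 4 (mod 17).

The inverse of 5 mod 17 is 7 (since 5·7 = 35 ≡ 1).
Multiplying both sides by 7: x ≡ 7·4 = 28 ≡ 11 (mod 17).
Check: 5·11 = 55 = 3·17 + 4.

11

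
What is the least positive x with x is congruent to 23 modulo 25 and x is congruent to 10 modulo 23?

148

x ≡ 10 (mod 23) gives x ∈ {10, 33, 56, 79, 102, 125, 148}.
The first of these with x mod 25 = 23 is 148.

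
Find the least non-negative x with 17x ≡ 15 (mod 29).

6

17⁻¹ ≡ 12 (mod 29) because 17·12 = 204 = 7·29 + 1.
Multiplying both sides by 12: x ≡ 12·15 = 180 ≡ 6 (mod 29).
Check: 17·6 = 102 = 3·29 + 15.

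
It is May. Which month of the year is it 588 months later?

588 mod 12 = 0 (since 49·12 = 588).
May + 0 months → May.

May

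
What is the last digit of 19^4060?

1

Powers of 9 mod 10 repeat with period 2: 9, 1.
4060 mod 2 = 0, so the last digit matches 9^2 = 1.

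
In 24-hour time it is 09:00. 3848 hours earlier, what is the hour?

3848 − 160·24 = 8, so 3848 ≡ 8 (mod 24).
(9 − 8) mod 24 = 1.

1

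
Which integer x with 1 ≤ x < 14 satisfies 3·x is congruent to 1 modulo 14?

3·5 = 15 = 1·14 + 1, so 3⁻¹ ≡ 5 (mod 14).

5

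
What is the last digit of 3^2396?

1

The units digit of 3^n cycles with period 4: 3, 9, 7, 1, …
2396 mod 4 = 0, so the last digit matches 3^4 = 1.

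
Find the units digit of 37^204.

Last digits of 7^n: 7, 9, 3, 1 (period 4).
204 leaves remainder 0 on division by 4, so 37^204 ends in 1.

1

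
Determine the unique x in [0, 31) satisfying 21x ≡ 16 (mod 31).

21⁻¹ ≡ 3 (mod 31) because 21·3 = 63 = 2·31 + 1.
So x ≡ 3·16 = 48 ≡ 17 (mod 31).

17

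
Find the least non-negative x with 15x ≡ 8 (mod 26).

4

The inverse of 15 mod 26 is 7 (since 15·7 = 105 ≡ 1).
So x ≡ 7·8 = 56 ≡ 4 (mod 26).
Check: 15·4 = 60 = 2·26 + 8.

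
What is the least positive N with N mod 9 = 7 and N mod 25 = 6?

x ≡ 7 (mod 9) gives x ∈ {7, 16, 25, 34, 43, 52, 61, 70, …}.
The first of these with x mod 25 = 6 is 106.

106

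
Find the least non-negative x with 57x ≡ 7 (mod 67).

6

57⁻¹ ≡ 20 (mod 67) because 57·20 = 1140 = 17·67 + 1.
Multiplying both sides by 20: x ≡ 20·7 = 140 ≡ 6 (mod 67).
Check: 57·6 = 342 = 5·67 + 7.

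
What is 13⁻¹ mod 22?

22 = 1·13 + 9
13 = 1·9 + 4
9 = 2·4 + 1
4 = 4·1 + 0
Back-substituting gives 13·17 ≡ 1 (mod 22).

17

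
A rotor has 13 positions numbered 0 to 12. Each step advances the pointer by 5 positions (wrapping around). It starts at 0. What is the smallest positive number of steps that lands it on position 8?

12

The inverse of 5 mod 13 is 8 (since 5·8 = 40 ≡ 1).
So x ≡ 8·8 = 64 ≡ 12 (mod 13).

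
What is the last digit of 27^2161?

Powers of 7 mod 10 repeat with period 4: 7, 9, 3, 1.
2161 mod 4 = 1, so the last digit matches 7^1 = 7.

7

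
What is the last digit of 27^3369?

The units digit of 27^n cycles with period 4: 7, 9, 3, 1, …
3369 leaves remainder 1 on division by 4, so 27^3369 ends in 7.

7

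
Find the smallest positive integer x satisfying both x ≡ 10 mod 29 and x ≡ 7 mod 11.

Since 11·8 ≡ 1 (mod 29), take x = 7 + 11·((10−7)·8 mod 29) = 7 + 11·24 = 271.
Check: 271 mod 29 = 10, 271 mod 11 = 7.

271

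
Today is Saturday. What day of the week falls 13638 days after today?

Monday

Dividing 13638 by 7 gives quotient 1948 and remainder 2.
Saturday + 2 days → Monday.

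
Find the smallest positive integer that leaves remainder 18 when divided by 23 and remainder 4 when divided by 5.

Since 5·14 ≡ 1 (mod 23), take x = 4 + 5·((18−4)·14 mod 23) = 4 + 5·12 = 64.
Check: 64 mod 23 = 18, 64 mod 5 = 4.

64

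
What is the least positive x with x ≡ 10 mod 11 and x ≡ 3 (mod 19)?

98

x ≡ 10 (mod 11) gives x ∈ {10, 21, 32, 43, 54, 65, 76, 87, …}.
The first of these with x mod 19 = 3 is 98.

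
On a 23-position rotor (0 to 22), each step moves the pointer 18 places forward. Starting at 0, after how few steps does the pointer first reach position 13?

The inverse of 18 mod 23 is 9 (since 18·9 = 162 ≡ 1).
Multiplying both sides by 9: x ≡ 9·13 = 117 ≡ 2 (mod 23).

2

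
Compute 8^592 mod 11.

By repeated squaring mod 11: 8^1≡8, 8^2≡9, 8^4≡4, 8^8≡5, 8^16≡3, 8^32≡9, 8^64≡4, 8^128≡5, 8^256≡3, 8^512≡9.
592 = 16 + 64 + 512, so 8^592 ≡ 3·4·9 ≡ 9 (mod 11).

9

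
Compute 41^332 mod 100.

Square-and-reduce mod 100: 41^1≡41, 41^2≡81, 41^4≡61, 41^8≡21, 41^16≡41, 41^32≡81, 41^64≡61, 41^128≡21, 41^256≡41.
Since 332 = 4 + 8 + 64 + 256 in binary, 41^332 ≡ 61·21·61·41 ≡ 81 (mod 100).

81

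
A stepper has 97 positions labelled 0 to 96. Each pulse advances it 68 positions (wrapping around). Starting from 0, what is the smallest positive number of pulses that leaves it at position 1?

10

68·10 = 680 = 7·97 + 1, so 68⁻¹ ≡ 10 (mod 97).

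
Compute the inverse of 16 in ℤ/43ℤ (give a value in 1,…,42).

43 = 2·16 + 11
16 = 1·11 + 5
11 = 2·5 + 1
5 = 5·1 + 0
Back-substituting gives 16·35 ≡ 1 (mod 43).

35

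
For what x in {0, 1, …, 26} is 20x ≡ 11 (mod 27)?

20⁻¹ ≡ 23 (mod 27) because 20·23 = 460 = 17·27 + 1.
Multiplying both sides by 23: x ≡ 23·11 = 253 ≡ 10 (mod 27).
Check: 20·10 = 200 = 7·27 + 11.

10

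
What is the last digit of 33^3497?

3

The units digit of 33^n cycles with period 4: 3, 9, 7, 1, …
3497 mod 4 = 1, so the last digit matches 3^1 = 3.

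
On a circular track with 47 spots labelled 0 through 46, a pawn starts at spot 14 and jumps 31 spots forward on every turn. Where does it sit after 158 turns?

158·31 = 4898.
4898 = 104·47 + 10, so 4898 mod 47 = 10.
(14 + 10) mod 47 = 24.

24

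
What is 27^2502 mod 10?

9

Powers of 7 mod 10 repeat with period 4: 7, 9, 3, 1.
2502 leaves remainder 2 on division by 4, so 27^2502 ends in 9.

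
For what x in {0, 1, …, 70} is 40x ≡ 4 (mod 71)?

The inverse of 40 mod 71 is 16 (since 40·16 = 640 ≡ 1).
Multiplying both sides by 16: x ≡ 16·4 = 64 ≡ 64 (mod 71).
Check: 40·64 = 2560 = 36·71 + 4.

64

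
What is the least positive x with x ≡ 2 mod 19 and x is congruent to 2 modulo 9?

Since 9·17 ≡ 1 (mod 19), take x = 2 + 9·((2−2)·17 mod 19) = 2 + 9·0 = 2.
Check: 2 mod 19 = 2, 2 mod 9 = 2.

2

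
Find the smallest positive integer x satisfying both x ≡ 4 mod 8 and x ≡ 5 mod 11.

x ≡ 4 (mod 8) gives x ∈ {4, 12, 20, 28, 36, 44, 52, 60}.
The first of these with x mod 11 = 5 is 60.

60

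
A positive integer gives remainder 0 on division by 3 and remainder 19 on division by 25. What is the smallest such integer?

69

x ≡ 0 (mod 3) gives x ∈ {0, 3, 6, 9, 12, 15, 18, 21, …}.
The first of these with x mod 25 = 19 is 69.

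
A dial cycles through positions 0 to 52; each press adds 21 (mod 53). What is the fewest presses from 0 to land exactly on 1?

48

21·48 = 1008 = 19·53 + 1, so 21⁻¹ ≡ 48 (mod 53).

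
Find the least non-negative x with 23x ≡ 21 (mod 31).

23⁻¹ ≡ 27 (mod 31) because 23·27 = 621 = 20·31 + 1.
So x ≡ 27·21 = 567 ≡ 9 (mod 31).
Check: 23·9 = 207 = 6·31 + 21.

9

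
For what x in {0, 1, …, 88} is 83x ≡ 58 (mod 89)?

83⁻¹ ≡ 74 (mod 89) because 83·74 = 6142 = 69·89 + 1.
So x ≡ 74·58 = 4292 ≡ 20 (mod 89).

20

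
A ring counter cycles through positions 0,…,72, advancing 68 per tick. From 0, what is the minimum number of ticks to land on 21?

25

68⁻¹ ≡ 29 (mod 73) because 68·29 = 1972 = 27·73 + 1.
Multiplying both sides by 29: x ≡ 29·21 = 609 ≡ 25 (mod 73).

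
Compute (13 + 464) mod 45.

27

464 = 10·45 + 14, so 464 mod 45 = 14.
(13 + 14) mod 45 = 27.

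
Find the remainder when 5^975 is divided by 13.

Square-and-reduce mod 13: 5^1≡5, 5^2≡12, 5^4≡1, 5^8≡1, 5^16≡1, 5^32≡1, 5^64≡1, 5^128≡1, 5^256≡1, 5^512≡1.
Since 975 = 1 + 2 + 4 + 8 + 64 + 128 + 256 + 512 in binary, 5^975 ≡ 5·12·1·1·1·1·1·1 ≡ 8 (mod 13).

8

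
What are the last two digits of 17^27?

73

By repeated squaring mod 100: 17^1≡17, 17^2≡89, 17^4≡21, 17^8≡41, 17^16≡81.
27 = 1 + 2 + 8 + 16, so 17^27 ≡ 17·89·41·81 ≡ 73 (mod 100).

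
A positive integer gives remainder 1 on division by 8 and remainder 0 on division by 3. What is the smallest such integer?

x ≡ 0 (mod 3) gives x ∈ {0, 3, 6, 9}.
The first of these with x mod 8 = 1 is 9.

9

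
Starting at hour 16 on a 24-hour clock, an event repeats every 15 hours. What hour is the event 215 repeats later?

1

215·15 = 3225.
3225 = 134·24 + 9, so 3225 mod 24 = 9.
(16 + 9) mod 24 = 1.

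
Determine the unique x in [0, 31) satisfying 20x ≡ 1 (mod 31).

14

20⁻¹ ≡ 14 (mod 31) because 20·14 = 280 = 9·31 + 1.
So x ≡ 14·1 = 14 ≡ 14 (mod 31).
Check: 20·14 = 280 = 9·31 + 1.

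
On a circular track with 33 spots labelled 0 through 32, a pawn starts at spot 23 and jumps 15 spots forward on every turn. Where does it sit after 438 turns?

438·15 = 6570.
6570 = 199·33 + 3, so 6570 mod 33 = 3.
(23 + 3) mod 33 = 26.

26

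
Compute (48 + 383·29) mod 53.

25

383·29 = 11107.
11107 mod 53 = 30 (since 209·53 = 11077).
(48 + 30) mod 53 = 25.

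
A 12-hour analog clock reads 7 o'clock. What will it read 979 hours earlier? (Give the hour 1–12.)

979 mod 12 = 7 (since 81·12 = 972).
7 − 7 → 12 on a 12-hour dial.

12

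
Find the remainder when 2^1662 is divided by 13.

Successive squares of 2 mod 13: 2^1≡2, 2^2≡4, 2^4≡3, 2^8≡9, 2^16≡3, 2^32≡9, 2^64≡3, 2^128≡9, 2^256≡3, 2^512≡9, 2^1024≡3.
Since 1662 = 2 + 4 + 8 + 16 + 32 + 64 + 512 + 1024 in binary, 2^1662 ≡ 4·3·9·3·9·3·9·3 ≡ 12 (mod 13).

12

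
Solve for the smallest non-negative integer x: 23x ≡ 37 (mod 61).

The inverse of 23 mod 61 is 8 (since 23·8 = 184 ≡ 1).
So x ≡ 8·37 = 296 ≡ 52 (mod 61).
Check: 23·52 = 1196 = 19·61 + 37.

52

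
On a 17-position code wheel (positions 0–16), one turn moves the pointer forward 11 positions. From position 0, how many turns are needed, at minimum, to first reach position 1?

11·14 = 154 = 9·17 + 1, so 11⁻¹ ≡ 14 (mod 17).

14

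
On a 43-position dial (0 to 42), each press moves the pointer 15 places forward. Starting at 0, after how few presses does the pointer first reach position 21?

10

The inverse of 15 mod 43 is 23 (since 15·23 = 345 ≡ 1).
So x ≡ 23·21 = 483 ≡ 10 (mod 43).
Check: 15·10 = 150 = 3·43 + 21.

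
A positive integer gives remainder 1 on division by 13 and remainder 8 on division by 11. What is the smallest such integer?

x ≡ 8 (mod 11) gives x ∈ {8, 19, 30, 41, 52, 63, 74, 85, …}.
The first of these with x mod 13 = 1 is 118.

118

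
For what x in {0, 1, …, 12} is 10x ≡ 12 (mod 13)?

10⁻¹ ≡ 4 (mod 13) because 10·4 = 40 = 3·13 + 1.
Multiplying both sides by 4: x ≡ 4·12 = 48 ≡ 9 (mod 13).
Check: 10·9 = 90 = 6·13 + 12.

9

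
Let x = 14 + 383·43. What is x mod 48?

383·43 = 16469.
16469 = 343·48 + 5, so 16469 mod 48 = 5.
(14 + 5) mod 48 = 19.

19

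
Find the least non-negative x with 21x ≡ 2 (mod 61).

3

21⁻¹ ≡ 32 (mod 61) because 21·32 = 672 = 11·61 + 1.
So x ≡ 32·2 = 64 ≡ 3 (mod 61).
Check: 21·3 = 63 = 1·61 + 2.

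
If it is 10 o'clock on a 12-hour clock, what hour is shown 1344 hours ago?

10

1344 mod 12 = 0 (since 112·12 = 1344).
10 − 0 → 10 on a 12-hour dial.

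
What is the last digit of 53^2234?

Powers of 3 mod 10 repeat with period 4: 3, 9, 7, 1.
2234 leaves remainder 2 on division by 4, so 53^2234 ends in 9.

9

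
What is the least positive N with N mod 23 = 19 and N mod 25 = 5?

Since 25·12 ≡ 1 (mod 23), take x = 5 + 25·((19−5)·12 mod 23) = 5 + 25·7 = 180.
Check: 180 mod 23 = 19, 180 mod 25 = 5.

180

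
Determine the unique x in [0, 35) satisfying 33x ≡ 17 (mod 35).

9

The inverse of 33 mod 35 is 17 (since 33·17 = 561 ≡ 1).
So x ≡ 17·17 = 289 ≡ 9 (mod 35).
Check: 33·9 = 297 = 8·35 + 17.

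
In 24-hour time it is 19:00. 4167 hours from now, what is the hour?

Dividing 4167 by 24 gives quotient 173 and remainder 15.
(19 + 15) mod 24 = 10.

10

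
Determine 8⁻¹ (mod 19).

12

19 = 2·8 + 3
8 = 2·3 + 2
3 = 1·2 + 1
2 = 2·1 + 0
Back-substituting gives 8·12 ≡ 1 (mod 19).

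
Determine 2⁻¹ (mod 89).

89 = 44·2 + 1
2 = 2·1 + 0
Back-substituting gives 2·45 ≡ 1 (mod 89).

45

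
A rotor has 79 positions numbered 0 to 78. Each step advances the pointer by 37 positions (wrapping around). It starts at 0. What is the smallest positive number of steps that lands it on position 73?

34

37⁻¹ ≡ 47 (mod 79) because 37·47 = 1739 = 22·79 + 1.
Multiplying both sides by 47: x ≡ 47·73 = 3431 ≡ 34 (mod 79).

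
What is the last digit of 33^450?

9

The units digit of 33^n cycles with period 4: 3, 9, 7, 1, …
450 mod 4 = 2, so the last digit matches 3^2 = 9.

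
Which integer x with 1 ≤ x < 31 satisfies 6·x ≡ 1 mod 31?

31 = 5·6 + 1
6 = 6·1 + 0
Back-substituting gives 6·26 ≡ 1 (mod 31).

26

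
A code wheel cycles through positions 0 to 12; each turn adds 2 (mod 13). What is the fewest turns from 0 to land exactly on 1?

7

2·7 = 14 = 1·13 + 1, so 2⁻¹ ≡ 7 (mod 13).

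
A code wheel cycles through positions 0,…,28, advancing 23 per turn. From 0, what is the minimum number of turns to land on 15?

12

The inverse of 23 mod 29 is 24 (since 23·24 = 552 ≡ 1).
Multiplying both sides by 24: x ≡ 24·15 = 360 ≡ 12 (mod 29).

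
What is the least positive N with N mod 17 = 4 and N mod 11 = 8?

140

x ≡ 8 (mod 11) gives x ∈ {8, 19, 30, 41, 52, 63, 74, 85, …}.
The first of these with x mod 17 = 4 is 140.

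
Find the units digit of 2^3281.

Last digits of 2^n: 2, 4, 8, 6 (period 4).
3281 mod 4 = 1, so the last digit matches 2^1 = 2.

2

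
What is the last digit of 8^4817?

8

Last digits of 8^n: 8, 4, 2, 6 (period 4).
4817 mod 4 = 1, so the last digit matches 8^1 = 8.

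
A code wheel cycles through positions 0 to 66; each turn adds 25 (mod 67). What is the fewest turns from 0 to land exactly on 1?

67 = 2·25 + 17
25 = 1·17 + 8
17 = 2·8 + 1
8 = 8·1 + 0
Back-substituting gives 25·59 ≡ 1 (mod 67).

59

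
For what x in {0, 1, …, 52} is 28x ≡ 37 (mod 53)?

28⁻¹ ≡ 36 (mod 53) because 28·36 = 1008 = 19·53 + 1.
Multiplying both sides by 36: x ≡ 36·37 = 1332 ≡ 7 (mod 53).

7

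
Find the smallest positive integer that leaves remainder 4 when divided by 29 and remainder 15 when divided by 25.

265

Since 25·7 ≡ 1 (mod 29), take x = 15 + 25·((4−15)·7 mod 29) = 15 + 25·10 = 265.
Check: 265 mod 29 = 4, 265 mod 25 = 15.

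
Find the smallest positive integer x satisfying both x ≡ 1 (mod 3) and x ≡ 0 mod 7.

7

x ≡ 1 (mod 3) gives x ∈ {1, 4, 7}.
The first of these with x mod 7 = 0 is 7.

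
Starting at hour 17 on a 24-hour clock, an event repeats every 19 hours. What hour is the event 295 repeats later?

6

295·19 = 5605.
Dividing 5605 by 24 gives quotient 233 and remainder 13.
(17 + 13) mod 24 = 6.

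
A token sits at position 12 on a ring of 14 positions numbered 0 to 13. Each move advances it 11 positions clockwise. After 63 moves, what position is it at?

5

63·11 = 693.
693 = 49·14 + 7, so 693 mod 14 = 7.
(12 + 7) mod 14 = 5.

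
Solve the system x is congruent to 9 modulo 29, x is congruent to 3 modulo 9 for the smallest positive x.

x ≡ 3 (mod 9) gives x ∈ {3, 12, 21, 30, 39, 48, 57, 66, …}.
The first of these with x mod 29 = 9 is 183.

183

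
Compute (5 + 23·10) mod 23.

23·10 = 230.
Dividing 230 by 23 gives quotient 10 and remainder 0.
(5 + 0) mod 23 = 5.

5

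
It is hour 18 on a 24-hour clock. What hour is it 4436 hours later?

4436 mod 24 = 20 (since 184·24 = 4416).
(18 + 20) mod 24 = 14.

14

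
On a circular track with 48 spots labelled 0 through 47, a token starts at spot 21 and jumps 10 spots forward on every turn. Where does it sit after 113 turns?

47

113·10 = 1130.
Dividing 1130 by 48 gives quotient 23 and remainder 26.
(21 + 26) mod 48 = 47.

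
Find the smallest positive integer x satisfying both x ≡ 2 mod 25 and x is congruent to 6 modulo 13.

227

x ≡ 6 (mod 13) gives x ∈ {6, 19, 32, 45, 58, 71, 84, 97, …}.
The first of these with x mod 25 = 2 is 227.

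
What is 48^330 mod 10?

4

Powers of 8 mod 10 repeat with period 4: 8, 4, 2, 6.
330 mod 4 = 2, so the last digit matches 8^2 = 4.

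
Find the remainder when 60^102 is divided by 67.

Square-and-reduce mod 67: 60^1≡60, 60^2≡49, 60^4≡56, 60^8≡54, 60^16≡35, 60^32≡19, 60^64≡26.
Since 102 = 2 + 4 + 32 + 64 in binary, 60^102 ≡ 49·56·19·26 ≡ 59 (mod 67).

59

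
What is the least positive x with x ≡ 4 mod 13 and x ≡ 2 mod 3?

17

x ≡ 2 (mod 3) gives x ∈ {2, 5, 8, 11, 14, 17}.
The first of these with x mod 13 = 4 is 17.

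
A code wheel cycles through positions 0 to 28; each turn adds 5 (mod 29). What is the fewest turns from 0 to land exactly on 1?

6

29 = 5·5 + 4
5 = 1·4 + 1
4 = 4·1 + 0
Back-substituting gives 5·6 ≡ 1 (mod 29).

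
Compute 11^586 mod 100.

Square-and-reduce mod 100: 11^1≡11, 11^2≡21, 11^4≡41, 11^8≡81, 11^16≡61, 11^32≡21, 11^64≡41, 11^128≡81, 11^256≡61, 11^512≡21.
586 = 2 + 8 + 64 + 512, so 11^586 ≡ 21·81·41·21 ≡ 61 (mod 100).

61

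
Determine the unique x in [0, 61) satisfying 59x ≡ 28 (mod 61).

47

The inverse of 59 mod 61 is 30 (since 59·30 = 1770 ≡ 1).
So x ≡ 30·28 = 840 ≡ 47 (mod 61).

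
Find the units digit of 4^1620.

The units digit of 4^n cycles with period 2: 4, 6, …
1620 mod 2 = 0, so the last digit matches 4^2 = 6.

6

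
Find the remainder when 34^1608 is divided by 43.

Successive squares of 34 mod 43: 34^1≡34, 34^2≡38, 34^4≡25, 34^8≡23, 34^16≡13, 34^32≡40, 34^64≡9, 34^128≡38, 34^256≡25, 34^512≡23, 34^1024≡13.
1608 = 8 + 64 + 512 + 1024, so 34^1608 ≡ 23·9·23·13 ≡ 16 (mod 43).

16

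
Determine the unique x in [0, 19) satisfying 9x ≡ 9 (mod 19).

1

The inverse of 9 mod 19 is 17 (since 9·17 = 153 ≡ 1).
So x ≡ 17·9 = 153 ≡ 1 (mod 19).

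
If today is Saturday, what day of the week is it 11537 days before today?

11537 = 1648·7 + 1, so 11537 mod 7 = 1.
Saturday − 1 day → Friday.

Friday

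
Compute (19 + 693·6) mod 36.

693·6 = 4158.
4158 = 115·36 + 18, so 4158 mod 36 = 18.
(19 + 18) mod 36 = 1.

1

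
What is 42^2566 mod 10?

Last digits of 2^n: 2, 4, 8, 6 (period 4).
2566 mod 4 = 2, so the last digit matches 2^2 = 4.

4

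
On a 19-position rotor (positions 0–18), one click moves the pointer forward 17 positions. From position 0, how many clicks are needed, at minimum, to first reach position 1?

9

19 = 1·17 + 2
17 = 8·2 + 1
2 = 2·1 + 0
Back-substituting gives 17·9 ≡ 1 (mod 19).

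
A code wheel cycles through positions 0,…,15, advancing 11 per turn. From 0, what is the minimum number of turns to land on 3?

9

The inverse of 11 mod 16 is 3 (since 11·3 = 33 ≡ 1).
Multiplying both sides by 3: x ≡ 3·3 = 9 ≡ 9 (mod 16).
Check: 11·9 = 99 = 6·16 + 3.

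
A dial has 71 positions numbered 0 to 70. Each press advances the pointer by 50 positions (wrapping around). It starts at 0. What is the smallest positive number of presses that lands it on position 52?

55

50⁻¹ ≡ 27 (mod 71) because 50·27 = 1350 = 19·71 + 1.
Multiplying both sides by 27: x ≡ 27·52 = 1404 ≡ 55 (mod 71).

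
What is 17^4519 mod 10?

Powers of 7 mod 10 repeat with period 4: 7, 9, 3, 1.
4519 mod 4 = 3, so the last digit matches 7^3 = 3.

3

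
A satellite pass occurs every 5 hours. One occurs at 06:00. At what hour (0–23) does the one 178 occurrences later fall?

8

178·5 = 890.
890 mod 24 = 2 (since 37·24 = 888).
(6 + 2) mod 24 = 8.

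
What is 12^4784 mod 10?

6

Last digits of 2^n: 2, 4, 8, 6 (period 4).
4784 leaves remainder 0 on division by 4, so 12^4784 ends in 6.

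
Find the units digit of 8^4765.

Powers of 8 mod 10 repeat with period 4: 8, 4, 2, 6.
4765 leaves remainder 1 on division by 4, so 8^4765 ends in 8.

8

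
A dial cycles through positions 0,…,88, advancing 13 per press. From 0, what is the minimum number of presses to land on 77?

The inverse of 13 mod 89 is 48 (since 13·48 = 624 ≡ 1).
So x ≡ 48·77 = 3696 ≡ 47 (mod 89).

47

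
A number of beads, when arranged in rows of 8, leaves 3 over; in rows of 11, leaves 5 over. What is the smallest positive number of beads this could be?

27

x ≡ 3 (mod 8) gives x ∈ {3, 11, 19, 27}.
The first of these with x mod 11 = 5 is 27.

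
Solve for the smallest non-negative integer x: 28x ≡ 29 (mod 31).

11

28⁻¹ ≡ 10 (mod 31) because 28·10 = 280 = 9·31 + 1.
Multiplying both sides by 10: x ≡ 10·29 = 290 ≡ 11 (mod 31).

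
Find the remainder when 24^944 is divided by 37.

9

By repeated squaring mod 37: 24^1≡24, 24^2≡21, 24^4≡34, 24^8≡9, 24^16≡7, 24^32≡12, 24^64≡33, 24^128≡16, 24^256≡34, 24^512≡9.
Since 944 = 16 + 32 + 128 + 256 + 512 in binary, 24^944 ≡ 7·12·16·34·9 ≡ 9 (mod 37).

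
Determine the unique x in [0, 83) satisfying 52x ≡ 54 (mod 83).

The inverse of 52 mod 83 is 8 (since 52·8 = 416 ≡ 1).
Multiplying both sides by 8: x ≡ 8·54 = 432 ≡ 17 (mod 83).

17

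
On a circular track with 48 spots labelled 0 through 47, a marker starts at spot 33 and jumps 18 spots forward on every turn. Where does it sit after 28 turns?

28·18 = 504.
504 mod 48 = 24 (since 10·48 = 480).
(33 + 24) mod 48 = 9.

9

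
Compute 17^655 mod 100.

93

Square-and-reduce mod 100: 17^1≡17, 17^2≡89, 17^4≡21, 17^8≡41, 17^16≡81, 17^32≡61, 17^64≡21, 17^128≡41, 17^256≡81, 17^512≡61.
655 = 1 + 2 + 4 + 8 + 128 + 512, so 17^655 ≡ 17·89·21·41·41·61 ≡ 93 (mod 100).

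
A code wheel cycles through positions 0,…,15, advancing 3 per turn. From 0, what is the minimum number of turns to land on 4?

12

3⁻¹ ≡ 11 (mod 16) because 3·11 = 33 = 2·16 + 1.
So x ≡ 11·4 = 44 ≡ 12 (mod 16).
Check: 3·12 = 36 = 2·16 + 4.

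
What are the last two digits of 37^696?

Successive squares of 37 mod 100: 37^1≡37, 37^2≡69, 37^4≡61, 37^8≡21, 37^16≡41, 37^32≡81, 37^64≡61, 37^128≡21, 37^256≡41, 37^512≡81.
696 = 8 + 16 + 32 + 128 + 512, so 37^696 ≡ 21·41·81·21·81 ≡ 41 (mod 100).

41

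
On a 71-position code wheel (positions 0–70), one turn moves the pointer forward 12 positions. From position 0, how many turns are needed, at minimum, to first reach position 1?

6

12·6 = 72 = 1·71 + 1, so 12⁻¹ ≡ 6 (mod 71).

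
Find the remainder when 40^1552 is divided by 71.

50

By repeated squaring mod 71: 40^1≡40, 40^2≡38, 40^4≡24, 40^8≡8, 40^16≡64, 40^32≡49, 40^64≡58, 40^128≡27, 40^256≡19, 40^512≡6, 40^1024≡36.
1552 = 16 + 512 + 1024, so 40^1552 ≡ 64·6·36 ≡ 50 (mod 71).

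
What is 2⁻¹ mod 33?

33 = 16·2 + 1
2 = 2·1 + 0
Back-substituting gives 2·17 ≡ 1 (mod 33).

17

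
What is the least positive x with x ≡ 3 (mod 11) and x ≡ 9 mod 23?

x ≡ 3 (mod 11) gives x ∈ {3, 14, 25, 36, 47, 58, 69, 80, …}.
The first of these with x mod 23 = 9 is 124.

124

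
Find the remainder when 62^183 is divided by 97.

96

By repeated squaring mod 97: 62^1≡62, 62^2≡61, 62^4≡35, 62^8≡61, 62^16≡35, 62^32≡61, 62^64≡35, 62^128≡61.
Since 183 = 1 + 2 + 4 + 16 + 32 + 128 in binary, 62^183 ≡ 62·61·35·35·61·61 ≡ 96 (mod 97).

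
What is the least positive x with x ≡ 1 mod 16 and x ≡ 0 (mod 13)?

65

x ≡ 0 (mod 13) gives x ∈ {0, 13, 26, 39, 52, 65}.
The first of these with x mod 16 = 1 is 65.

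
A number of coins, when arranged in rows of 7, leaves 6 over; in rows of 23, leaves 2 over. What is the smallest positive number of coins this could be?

x ≡ 6 (mod 7) gives x ∈ {6, 13, 20, 27, 34, 41, 48}.
The first of these with x mod 23 = 2 is 48.

48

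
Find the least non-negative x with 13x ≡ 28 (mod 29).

13⁻¹ ≡ 9 (mod 29) because 13·9 = 117 = 4·29 + 1.
So x ≡ 9·28 = 252 ≡ 20 (mod 29).
Check: 13·20 = 260 = 8·29 + 28.

20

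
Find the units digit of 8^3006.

Last digits of 8^n: 8, 4, 2, 6 (period 4).
3006 leaves remainder 2 on division by 4, so 8^3006 ends in 4.

4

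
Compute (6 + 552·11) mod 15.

3

552·11 = 6072.
6072 − 404·15 = 12, so 6072 ≡ 12 (mod 15).
(6 + 12) mod 15 = 3.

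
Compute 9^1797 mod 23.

By repeated squaring mod 23: 9^1≡9, 9^2≡12, 9^4≡6, 9^8≡13, 9^16≡8, 9^32≡18, 9^64≡2, 9^128≡4, 9^256≡16, 9^512≡3, 9^1024≡9.
1797 = 1 + 4 + 256 + 512 + 1024, so 9^1797 ≡ 9·6·16·3·9 ≡ 6 (mod 23).

6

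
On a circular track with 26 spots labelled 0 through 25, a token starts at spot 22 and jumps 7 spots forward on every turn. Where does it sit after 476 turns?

476·7 = 3332.
Dividing 3332 by 26 gives quotient 128 and remainder 4.
(22 + 4) mod 26 = 0.

0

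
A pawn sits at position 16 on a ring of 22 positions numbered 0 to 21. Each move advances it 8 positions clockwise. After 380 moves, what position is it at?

20

380·8 = 3040.
3040 mod 22 = 4 (since 138·22 = 3036).
(16 + 4) mod 22 = 20.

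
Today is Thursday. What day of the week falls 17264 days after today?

17264 = 2466·7 + 2, so 17264 mod 7 = 2.
Thursday + 2 days → Saturday.

Saturday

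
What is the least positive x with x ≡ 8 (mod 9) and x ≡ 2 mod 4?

x ≡ 2 (mod 4) gives x ∈ {2, 6, 10, 14, 18, 22, 26}.
The first of these with x mod 9 = 8 is 26.

26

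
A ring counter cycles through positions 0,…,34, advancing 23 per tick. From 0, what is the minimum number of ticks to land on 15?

25

23⁻¹ ≡ 32 (mod 35) because 23·32 = 736 = 21·35 + 1.
Multiplying both sides by 32: x ≡ 32·15 = 480 ≡ 25 (mod 35).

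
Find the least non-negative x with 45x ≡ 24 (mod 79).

69

The inverse of 45 mod 79 is 72 (since 45·72 = 3240 ≡ 1).
So x ≡ 72·24 = 1728 ≡ 69 (mod 79).
Check: 45·69 = 3105 = 39·79 + 24.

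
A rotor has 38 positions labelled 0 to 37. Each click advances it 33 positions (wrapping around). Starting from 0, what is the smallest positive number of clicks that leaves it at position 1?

38 = 1·33 + 5
33 = 6·5 + 3
5 = 1·3 + 2
3 = 1·2 + 1
2 = 2·1 + 0
Back-substituting gives 33·15 ≡ 1 (mod 38).

15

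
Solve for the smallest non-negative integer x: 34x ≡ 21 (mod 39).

The inverse of 34 mod 39 is 31 (since 34·31 = 1054 ≡ 1).
Multiplying both sides by 31: x ≡ 31·21 = 651 ≡ 27 (mod 39).

27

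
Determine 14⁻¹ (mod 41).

3

14·3 = 42 = 1·41 + 1, so 14⁻¹ ≡ 3 (mod 41).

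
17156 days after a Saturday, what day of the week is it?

17156 = 2450·7 + 6, so 17156 mod 7 = 6.
Saturday + 6 days → Friday.

Friday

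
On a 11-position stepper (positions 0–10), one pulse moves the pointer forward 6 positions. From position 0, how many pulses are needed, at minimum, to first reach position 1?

2

11 = 1·6 + 5
6 = 1·5 + 1
5 = 5·1 + 0
Back-substituting gives 6·2 ≡ 1 (mod 11).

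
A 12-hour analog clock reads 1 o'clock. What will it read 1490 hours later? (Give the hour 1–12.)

3

1490 mod 12 = 2 (since 124·12 = 1488).
1 + 2 → 3 on a 12-hour dial.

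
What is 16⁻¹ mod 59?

48

59 = 3·16 + 11
16 = 1·11 + 5
11 = 2·5 + 1
5 = 5·1 + 0
Back-substituting gives 16·48 ≡ 1 (mod 59).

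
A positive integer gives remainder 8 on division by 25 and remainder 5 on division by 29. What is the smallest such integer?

208

x ≡ 8 (mod 25) gives x ∈ {8, 33, 58, 83, 108, 133, 158, 183, …}.
The first of these with x mod 29 = 5 is 208.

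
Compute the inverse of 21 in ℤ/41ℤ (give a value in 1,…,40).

21·2 = 42 = 1·41 + 1, so 21⁻¹ ≡ 2 (mod 41).

2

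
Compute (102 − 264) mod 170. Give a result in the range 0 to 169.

Dividing 264 by 170 gives quotient 1 and remainder 94.
(102 − 94) mod 170 = 8.

8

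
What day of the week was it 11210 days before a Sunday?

11210 − 1601·7 = 3, so 11210 ≡ 3 (mod 7).
Sunday − 3 days → Thursday.

Thursday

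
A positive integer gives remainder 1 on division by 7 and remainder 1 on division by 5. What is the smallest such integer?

x ≡ 1 (mod 5) gives x ∈ {1}.
The first of these with x mod 7 = 1 is 1.

1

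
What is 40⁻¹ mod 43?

14

40·14 = 560 = 13·43 + 1, so 40⁻¹ ≡ 14 (mod 43).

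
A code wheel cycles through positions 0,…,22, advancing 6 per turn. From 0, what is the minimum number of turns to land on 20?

The inverse of 6 mod 23 is 4 (since 6·4 = 24 ≡ 1).
Multiplying both sides by 4: x ≡ 4·20 = 80 ≡ 11 (mod 23).

11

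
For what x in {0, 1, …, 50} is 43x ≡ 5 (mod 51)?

43⁻¹ ≡ 19 (mod 51) because 43·19 = 817 = 16·51 + 1.
Multiplying both sides by 19: x ≡ 19·5 = 95 ≡ 44 (mod 51).

44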